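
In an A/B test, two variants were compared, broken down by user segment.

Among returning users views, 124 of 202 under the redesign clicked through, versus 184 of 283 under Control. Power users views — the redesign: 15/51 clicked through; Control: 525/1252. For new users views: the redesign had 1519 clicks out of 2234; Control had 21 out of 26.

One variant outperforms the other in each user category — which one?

Returning users: the redesign 124/202 = 61.4%, Control 184/283 = 65.0% → Control
Power users: the redesign 15/51 = 29.4%, Control 525/1252 = 41.9% → Control
New users: the redesign 1519/2234 = 68.0%, Control 21/26 = 80.8% → Control
Control has the higher rate in all 3 groups.

Control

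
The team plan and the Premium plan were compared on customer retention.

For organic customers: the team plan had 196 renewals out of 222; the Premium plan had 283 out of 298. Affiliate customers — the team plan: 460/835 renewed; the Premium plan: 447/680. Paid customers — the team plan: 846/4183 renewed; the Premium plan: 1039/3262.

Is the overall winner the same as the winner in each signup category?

Organic: the team plan 196/222 = 88.3%, the Premium plan 283/298 = 95.0% → the Premium plan
Affiliate: the team plan 460/835 = 55.1%, the Premium plan 447/680 = 65.7% → the Premium plan
Paid: the team plan 846/4183 = 20.2%, the Premium plan 1039/3262 = 31.9% → the Premium plan
Overall: the team plan 1502/5240 = 28.7%, the Premium plan 1769/4240 = 41.7% → the Premium plan
The Premium plan wins overall and in every signup group — no reversal.

Yes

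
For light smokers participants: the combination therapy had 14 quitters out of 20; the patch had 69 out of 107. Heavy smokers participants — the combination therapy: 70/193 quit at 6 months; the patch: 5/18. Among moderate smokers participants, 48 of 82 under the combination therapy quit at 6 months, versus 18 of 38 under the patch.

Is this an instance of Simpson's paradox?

Yes

Light smokers: the combination therapy 14/20 = 70.0%, the patch 69/107 = 64.5% → the combination therapy
Heavy smokers: the combination therapy 70/193 = 36.3%, the patch 5/18 = 27.8% → the combination therapy
Moderate smokers: the combination therapy 48/82 = 58.5%, the patch 18/38 = 47.4% → the combination therapy
Overall: the combination therapy 132/295 = 44.7%, the patch 92/163 = 56.4% → the patch
The combination therapy wins each dependence group but the patch wins overall — the comparison reverses. The combination therapy's participants skew toward heavy smokers, which has a lower base rate.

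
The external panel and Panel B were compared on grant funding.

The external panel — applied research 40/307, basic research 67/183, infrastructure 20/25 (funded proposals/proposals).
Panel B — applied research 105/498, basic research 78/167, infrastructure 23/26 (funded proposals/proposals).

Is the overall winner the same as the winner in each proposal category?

Yes

Applied research: the external panel 40/307 = 13.0%, Panel B 105/498 = 21.1% → Panel B
Basic research: the external panel 67/183 = 36.6%, Panel B 78/167 = 46.7% → Panel B
Infrastructure: the external panel 20/25 = 80.0%, Panel B 23/26 = 88.5% → Panel B
Overall: the external panel 127/515 = 24.7%, Panel B 206/691 = 29.8% → Panel B
Panel B wins overall and in every proposal group — no reversal.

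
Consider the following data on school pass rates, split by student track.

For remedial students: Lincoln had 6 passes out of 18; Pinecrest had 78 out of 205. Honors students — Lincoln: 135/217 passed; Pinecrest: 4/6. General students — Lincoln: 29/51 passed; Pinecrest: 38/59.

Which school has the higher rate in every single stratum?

Pinecrest

Remedial: Lincoln 6/18 = 33.3%, Pinecrest 78/205 = 38.0% → Pinecrest
Honors: Lincoln 135/217 = 62.2%, Pinecrest 4/6 = 66.7% → Pinecrest
General: Lincoln 29/51 = 56.9%, Pinecrest 38/59 = 64.4% → Pinecrest
Pinecrest has the higher rate in all 3 groups.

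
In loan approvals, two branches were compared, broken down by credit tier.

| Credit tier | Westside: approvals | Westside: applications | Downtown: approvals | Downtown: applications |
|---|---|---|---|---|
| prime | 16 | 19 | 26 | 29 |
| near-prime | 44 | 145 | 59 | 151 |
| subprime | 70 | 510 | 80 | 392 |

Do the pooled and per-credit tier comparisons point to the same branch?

Prime: Westside 16/19 = 84.2%, Downtown 26/29 = 89.7% → Downtown
Near-prime: Westside 44/145 = 30.3%, Downtown 59/151 = 39.1% → Downtown
Subprime: Westside 70/510 = 13.7%, Downtown 80/392 = 20.4% → Downtown
Overall: Westside 130/674 = 19.3%, Downtown 165/572 = 28.8% → Downtown
Downtown wins overall and in every credit group — no reversal.

Yes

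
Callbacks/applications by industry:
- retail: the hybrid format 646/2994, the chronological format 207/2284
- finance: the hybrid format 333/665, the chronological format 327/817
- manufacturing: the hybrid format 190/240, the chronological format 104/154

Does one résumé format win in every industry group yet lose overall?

Retail: the hybrid format 646/2994 = 21.6%, the chronological format 207/2284 = 9.1% → the hybrid format
Finance: the hybrid format 333/665 = 50.1%, the chronological format 327/817 = 40.0% → the hybrid format
Manufacturing: the hybrid format 190/240 = 79.2%, the chronological format 104/154 = 67.5% → the hybrid format
Overall: the hybrid format 1169/3899 = 30.0%, the chronological format 638/3255 = 19.6% → the hybrid format
The hybrid format wins overall and in every industry group — no reversal.

No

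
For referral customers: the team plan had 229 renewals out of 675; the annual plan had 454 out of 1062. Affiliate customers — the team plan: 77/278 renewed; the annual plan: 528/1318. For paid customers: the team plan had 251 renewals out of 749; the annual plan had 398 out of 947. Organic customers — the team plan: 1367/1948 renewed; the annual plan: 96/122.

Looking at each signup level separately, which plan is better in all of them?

Referral: the team plan 229/675 = 33.9%, the annual plan 454/1062 = 42.7% → the annual plan
Affiliate: the team plan 77/278 = 27.7%, the annual plan 528/1318 = 40.1% → the annual plan
Paid: the team plan 251/749 = 33.5%, the annual plan 398/947 = 42.0% → the annual plan
Organic: the team plan 1367/1948 = 70.2%, the annual plan 96/122 = 78.7% → the annual plan
The annual plan has the higher rate in all 4 groups.

the annual plan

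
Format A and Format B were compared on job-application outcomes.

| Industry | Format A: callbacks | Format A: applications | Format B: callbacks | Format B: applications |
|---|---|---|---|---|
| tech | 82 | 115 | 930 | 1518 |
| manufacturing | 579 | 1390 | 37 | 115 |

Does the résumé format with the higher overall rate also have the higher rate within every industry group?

Tech: Format A 82/115 = 71.3%, Format B 930/1518 = 61.3% → Format A
Manufacturing: Format A 579/1390 = 41.7%, Format B 37/115 = 32.2% → Format A
Overall: Format A 661/1505 = 43.9%, Format B 967/1633 = 59.2% → Format B
Format A wins each industry group but Format B wins overall — the comparison reverses. Format A's applications skew toward manufacturing, which has a lower base rate.

No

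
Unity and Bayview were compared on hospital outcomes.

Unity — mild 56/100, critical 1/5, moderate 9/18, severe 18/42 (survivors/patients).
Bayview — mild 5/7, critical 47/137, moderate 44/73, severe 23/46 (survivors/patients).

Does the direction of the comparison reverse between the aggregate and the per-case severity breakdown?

Mild: Unity 56/100 = 56.0%, Bayview 5/7 = 71.4% → Bayview
Critical: Unity 1/5 = 20.0%, Bayview 47/137 = 34.3% → Bayview
Moderate: Unity 9/18 = 50.0%, Bayview 44/73 = 60.3% → Bayview
Severe: Unity 18/42 = 42.9%, Bayview 23/46 = 50.0% → Bayview
Overall: Unity 84/165 = 50.9%, Bayview 119/263 = 45.2% → Unity
Bayview wins each case group but Unity wins overall — the comparison reverses. Bayview's patients skew toward critical, which has a lower base rate.

Yes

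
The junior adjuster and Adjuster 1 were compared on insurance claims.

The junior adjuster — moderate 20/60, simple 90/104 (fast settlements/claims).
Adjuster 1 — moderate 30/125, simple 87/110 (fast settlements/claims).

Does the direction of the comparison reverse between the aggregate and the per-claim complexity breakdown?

Moderate: the junior adjuster 20/60 = 33.3%, Adjuster 1 30/125 = 24.0% → the junior adjuster
Simple: the junior adjuster 90/104 = 86.5%, Adjuster 1 87/110 = 79.1% → the junior adjuster
Overall: the junior adjuster 110/164 = 67.1%, Adjuster 1 117/235 = 49.8% → the junior adjuster
The junior adjuster wins overall and in every claim group — no reversal.

No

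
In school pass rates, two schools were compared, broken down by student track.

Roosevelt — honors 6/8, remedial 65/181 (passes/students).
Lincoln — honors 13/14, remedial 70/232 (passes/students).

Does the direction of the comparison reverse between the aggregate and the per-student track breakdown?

Honors: Roosevelt 6/8 = 75.0%, Lincoln 13/14 = 92.9% → Lincoln
Remedial: Roosevelt 65/181 = 35.9%, Lincoln 70/232 = 30.2% → Roosevelt
Overall: Roosevelt 71/189 = 37.6%, Lincoln 83/246 = 33.7% → Roosevelt
Neither sweeps: Roosevelt wins 1 of 2 groups, Lincoln wins 1. Roosevelt wins overall but not every group — no Simpson reversal.

No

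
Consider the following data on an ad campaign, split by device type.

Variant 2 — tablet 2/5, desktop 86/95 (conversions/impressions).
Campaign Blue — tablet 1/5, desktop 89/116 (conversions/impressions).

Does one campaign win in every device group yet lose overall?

No

Tablet: Variant 2 2/5 = 40.0%, Campaign Blue 1/5 = 20.0% → Variant 2
Desktop: Variant 2 86/95 = 90.5%, Campaign Blue 89/116 = 76.7% → Variant 2
Overall: Variant 2 88/100 = 88.0%, Campaign Blue 90/121 = 74.4% → Variant 2
Variant 2 wins overall and in every device group — no reversal.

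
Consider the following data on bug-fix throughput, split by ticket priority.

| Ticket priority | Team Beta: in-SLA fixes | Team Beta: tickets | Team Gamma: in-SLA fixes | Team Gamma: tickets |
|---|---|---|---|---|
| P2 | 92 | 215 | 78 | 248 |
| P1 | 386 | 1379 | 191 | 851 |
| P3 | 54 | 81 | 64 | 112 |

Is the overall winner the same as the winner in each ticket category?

P2: Team Beta 92/215 = 42.8%, Team Gamma 78/248 = 31.5% → Team Beta
P1: Team Beta 386/1379 = 28.0%, Team Gamma 191/851 = 22.4% → Team Beta
P3: Team Beta 54/81 = 66.7%, Team Gamma 64/112 = 57.1% → Team Beta
Overall: Team Beta 532/1675 = 31.8%, Team Gamma 333/1211 = 27.5% → Team Beta
Team Beta wins overall and in every ticket group — no reversal.

Yes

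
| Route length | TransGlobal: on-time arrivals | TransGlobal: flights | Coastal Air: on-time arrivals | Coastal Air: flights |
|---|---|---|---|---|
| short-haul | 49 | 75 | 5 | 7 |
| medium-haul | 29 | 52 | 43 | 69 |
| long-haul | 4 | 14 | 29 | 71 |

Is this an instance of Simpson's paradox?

Yes

Short-haul: TransGlobal 49/75 = 65.3%, Coastal Air 5/7 = 71.4% → Coastal Air
Medium-haul: TransGlobal 29/52 = 55.8%, Coastal Air 43/69 = 62.3% → Coastal Air
Long-haul: TransGlobal 4/14 = 28.6%, Coastal Air 29/71 = 40.8% → Coastal Air
Overall: TransGlobal 82/141 = 58.2%, Coastal Air 77/147 = 52.4% → TransGlobal
Coastal Air wins each route group but TransGlobal wins overall — the comparison reverses. Coastal Air's flights skew toward long-haul, which has a lower base rate.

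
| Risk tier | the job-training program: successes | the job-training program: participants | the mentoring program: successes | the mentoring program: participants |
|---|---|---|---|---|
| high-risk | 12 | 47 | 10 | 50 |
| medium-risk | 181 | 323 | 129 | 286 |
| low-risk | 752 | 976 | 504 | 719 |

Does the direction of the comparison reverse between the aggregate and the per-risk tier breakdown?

No

High-risk: the job-training program 12/47 = 25.5%, the mentoring program 10/50 = 20.0% → the job-training program
Medium-risk: the job-training program 181/323 = 56.0%, the mentoring program 129/286 = 45.1% → the job-training program
Low-risk: the job-training program 752/976 = 77.0%, the mentoring program 504/719 = 70.1% → the job-training program
Overall: the job-training program 945/1346 = 70.2%, the mentoring program 643/1055 = 60.9% → the job-training program
The job-training program wins overall and in every risk group — no reversal.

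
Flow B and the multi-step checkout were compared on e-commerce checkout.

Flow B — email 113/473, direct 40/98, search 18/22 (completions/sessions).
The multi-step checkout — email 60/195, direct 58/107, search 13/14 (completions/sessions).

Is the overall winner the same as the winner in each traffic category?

Email: Flow B 113/473 = 23.9%, the multi-step checkout 60/195 = 30.8% → the multi-step checkout
Direct: Flow B 40/98 = 40.8%, the multi-step checkout 58/107 = 54.2% → the multi-step checkout
Search: Flow B 18/22 = 81.8%, the multi-step checkout 13/14 = 92.9% → the multi-step checkout
Overall: Flow B 171/593 = 28.8%, the multi-step checkout 131/316 = 41.5% → the multi-step checkout
The multi-step checkout wins overall and in every traffic group — no reversal.

Yes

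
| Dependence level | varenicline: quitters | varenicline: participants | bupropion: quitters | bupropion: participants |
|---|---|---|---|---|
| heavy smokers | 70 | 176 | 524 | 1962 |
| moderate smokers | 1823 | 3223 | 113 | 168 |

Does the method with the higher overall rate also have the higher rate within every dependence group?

Heavy smokers: varenicline 70/176 = 39.8%, bupropion 524/1962 = 26.7% → varenicline
Moderate smokers: varenicline 1823/3223 = 56.6%, bupropion 113/168 = 67.3% → bupropion
Overall: varenicline 1893/3399 = 55.7%, bupropion 637/2130 = 29.9% → varenicline
Neither sweeps: varenicline wins 1 of 2 groups, bupropion wins 1. Varenicline wins overall but not every group — no Simpson reversal.

No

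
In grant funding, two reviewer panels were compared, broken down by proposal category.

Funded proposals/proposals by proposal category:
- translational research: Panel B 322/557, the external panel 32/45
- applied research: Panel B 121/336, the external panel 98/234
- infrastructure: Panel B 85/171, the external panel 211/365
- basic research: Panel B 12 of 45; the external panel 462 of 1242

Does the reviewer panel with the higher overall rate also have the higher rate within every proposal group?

No

Translational research: Panel B 322/557 = 57.8%, the external panel 32/45 = 71.1% → the external panel
Applied research: Panel B 121/336 = 36.0%, the external panel 98/234 = 41.9% → the external panel
Infrastructure: Panel B 85/171 = 49.7%, the external panel 211/365 = 57.8% → the external panel
Basic research: Panel B 12/45 = 26.7%, the external panel 462/1242 = 37.2% → the external panel
Overall: Panel B 540/1109 = 48.7%, the external panel 803/1886 = 42.6% → Panel B
The external panel wins each proposal group but Panel B wins overall — the comparison reverses. The external panel's proposals skew toward basic research, which has a lower base rate.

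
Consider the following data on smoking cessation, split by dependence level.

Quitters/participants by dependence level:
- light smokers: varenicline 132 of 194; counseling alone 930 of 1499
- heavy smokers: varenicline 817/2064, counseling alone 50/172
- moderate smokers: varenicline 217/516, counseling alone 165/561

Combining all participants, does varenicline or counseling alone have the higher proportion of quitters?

counseling alone

Light smokers: varenicline 132/194 = 68.0%, counseling alone 930/1499 = 62.0% → varenicline
Heavy smokers: varenicline 817/2064 = 39.6%, counseling alone 50/172 = 29.1% → varenicline
Moderate smokers: varenicline 217/516 = 42.1%, counseling alone 165/561 = 29.4% → varenicline
Overall: varenicline 1166/2774 = 42.0%, counseling alone 1145/2232 = 51.3% → counseling alone
(Varenicline wins every dependence group but counseling alone wins overall — varenicline's participants skew toward the low-rate heavy smokers group.)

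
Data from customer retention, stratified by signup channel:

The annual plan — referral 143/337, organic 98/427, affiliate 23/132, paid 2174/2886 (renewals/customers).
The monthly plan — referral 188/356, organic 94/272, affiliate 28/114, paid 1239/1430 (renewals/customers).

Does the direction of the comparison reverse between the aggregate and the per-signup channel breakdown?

No

Referral: the annual plan 143/337 = 42.4%, the monthly plan 188/356 = 52.8% → the monthly plan
Organic: the annual plan 98/427 = 23.0%, the monthly plan 94/272 = 34.6% → the monthly plan
Affiliate: the annual plan 23/132 = 17.4%, the monthly plan 28/114 = 24.6% → the monthly plan
Paid: the annual plan 2174/2886 = 75.3%, the monthly plan 1239/1430 = 86.6% → the monthly plan
Overall: the annual plan 2438/3782 = 64.5%, the monthly plan 1549/2172 = 71.3% → the monthly plan
The monthly plan wins overall and in every signup group — no reversal.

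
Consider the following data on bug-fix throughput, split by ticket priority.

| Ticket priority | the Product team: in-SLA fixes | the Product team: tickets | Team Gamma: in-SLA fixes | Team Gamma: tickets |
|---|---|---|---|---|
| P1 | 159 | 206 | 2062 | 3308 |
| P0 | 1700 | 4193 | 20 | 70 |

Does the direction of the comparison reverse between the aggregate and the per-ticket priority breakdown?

P1: the Product team 159/206 = 77.2%, Team Gamma 2062/3308 = 62.3% → the Product team
P0: the Product team 1700/4193 = 40.5%, Team Gamma 20/70 = 28.6% → the Product team
Overall: the Product team 1859/4399 = 42.3%, Team Gamma 2082/3378 = 61.6% → Team Gamma
The Product team wins each ticket group but Team Gamma wins overall — the comparison reverses. The Product team's tickets skew toward P0, which has a lower base rate.

Yes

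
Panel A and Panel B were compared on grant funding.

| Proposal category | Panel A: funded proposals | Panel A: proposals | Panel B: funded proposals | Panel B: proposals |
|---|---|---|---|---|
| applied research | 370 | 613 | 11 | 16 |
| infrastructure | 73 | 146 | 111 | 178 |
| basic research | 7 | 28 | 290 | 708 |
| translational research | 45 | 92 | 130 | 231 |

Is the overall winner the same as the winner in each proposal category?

Applied research: Panel A 370/613 = 60.4%, Panel B 11/16 = 68.8% → Panel B
Infrastructure: Panel A 73/146 = 50.0%, Panel B 111/178 = 62.4% → Panel B
Basic research: Panel A 7/28 = 25.0%, Panel B 290/708 = 41.0% → Panel B
Translational research: Panel A 45/92 = 48.9%, Panel B 130/231 = 56.3% → Panel B
Overall: Panel A 495/879 = 56.3%, Panel B 542/1133 = 47.8% → Panel A
Panel B wins each proposal group but Panel A wins overall — the comparison reverses. Panel B's proposals skew toward basic research, which has a lower base rate.

No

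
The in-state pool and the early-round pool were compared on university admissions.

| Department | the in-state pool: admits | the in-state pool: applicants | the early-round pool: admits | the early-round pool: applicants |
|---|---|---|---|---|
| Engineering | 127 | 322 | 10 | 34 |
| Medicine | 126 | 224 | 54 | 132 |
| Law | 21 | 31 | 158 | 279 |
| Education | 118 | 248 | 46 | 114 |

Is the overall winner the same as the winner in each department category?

No

Engineering: the in-state pool 127/322 = 39.4%, the early-round pool 10/34 = 29.4% → the in-state pool
Medicine: the in-state pool 126/224 = 56.2%, the early-round pool 54/132 = 40.9% → the in-state pool
Law: the in-state pool 21/31 = 67.7%, the early-round pool 158/279 = 56.6% → the in-state pool
Education: the in-state pool 118/248 = 47.6%, the early-round pool 46/114 = 40.4% → the in-state pool
Overall: the in-state pool 392/825 = 47.5%, the early-round pool 268/559 = 47.9% → the early-round pool
The in-state pool wins each department group but the early-round pool wins overall — the comparison reverses. The in-state pool's applicants skew toward Engineering, which has a lower base rate.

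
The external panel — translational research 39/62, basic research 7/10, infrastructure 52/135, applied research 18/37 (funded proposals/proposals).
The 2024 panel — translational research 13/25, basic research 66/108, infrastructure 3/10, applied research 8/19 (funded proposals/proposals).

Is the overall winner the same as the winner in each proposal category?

No

Translational research: the external panel 39/62 = 62.9%, the 2024 panel 13/25 = 52.0% → the external panel
Basic research: the external panel 7/10 = 70.0%, the 2024 panel 66/108 = 61.1% → the external panel
Infrastructure: the external panel 52/135 = 38.5%, the 2024 panel 3/10 = 30.0% → the external panel
Applied research: the external panel 18/37 = 48.6%, the 2024 panel 8/19 = 42.1% → the external panel
Overall: the external panel 116/244 = 47.5%, the 2024 panel 90/162 = 55.6% → the 2024 panel
The external panel wins each proposal group but the 2024 panel wins overall — the comparison reverses. The external panel's proposals skew toward infrastructure, which has a lower base rate.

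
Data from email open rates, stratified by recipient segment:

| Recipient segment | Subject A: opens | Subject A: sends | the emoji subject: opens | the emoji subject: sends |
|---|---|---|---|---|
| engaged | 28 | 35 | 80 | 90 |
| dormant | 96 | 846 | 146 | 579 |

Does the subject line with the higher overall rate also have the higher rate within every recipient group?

Engaged: Subject A 28/35 = 80.0%, the emoji subject 80/90 = 88.9% → the emoji subject
Dormant: Subject A 96/846 = 11.3%, the emoji subject 146/579 = 25.2% → the emoji subject
Overall: Subject A 124/881 = 14.1%, the emoji subject 226/669 = 33.8% → the emoji subject
The emoji subject wins overall and in every recipient group — no reversal.

Yes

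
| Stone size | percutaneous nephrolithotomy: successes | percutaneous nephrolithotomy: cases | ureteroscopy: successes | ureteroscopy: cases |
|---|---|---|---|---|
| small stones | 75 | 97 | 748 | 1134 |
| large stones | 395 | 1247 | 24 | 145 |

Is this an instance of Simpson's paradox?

Small stones: percutaneous nephrolithotomy 75/97 = 77.3%, ureteroscopy 748/1134 = 66.0% → percutaneous nephrolithotomy
Large stones: percutaneous nephrolithotomy 395/1247 = 31.7%, ureteroscopy 24/145 = 16.6% → percutaneous nephrolithotomy
Overall: percutaneous nephrolithotomy 470/1344 = 35.0%, ureteroscopy 772/1279 = 60.4% → ureteroscopy
Percutaneous nephrolithotomy wins each stone group but ureteroscopy wins overall — the comparison reverses. Percutaneous nephrolithotomy's cases skew toward large stones, which has a lower base rate.

Yes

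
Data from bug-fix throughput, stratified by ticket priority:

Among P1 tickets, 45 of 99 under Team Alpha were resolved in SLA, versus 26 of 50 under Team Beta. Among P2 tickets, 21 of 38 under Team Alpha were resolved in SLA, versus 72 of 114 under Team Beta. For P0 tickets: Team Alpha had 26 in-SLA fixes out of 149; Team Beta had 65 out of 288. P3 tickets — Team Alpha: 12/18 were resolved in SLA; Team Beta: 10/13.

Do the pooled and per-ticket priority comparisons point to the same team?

Yes

P1: Team Alpha 45/99 = 45.5%, Team Beta 26/50 = 52.0% → Team Beta
P2: Team Alpha 21/38 = 55.3%, Team Beta 72/114 = 63.2% → Team Beta
P0: Team Alpha 26/149 = 17.4%, Team Beta 65/288 = 22.6% → Team Beta
P3: Team Alpha 12/18 = 66.7%, Team Beta 10/13 = 76.9% → Team Beta
Overall: Team Alpha 104/304 = 34.2%, Team Beta 173/465 = 37.2% → Team Beta
Team Beta wins overall and in every ticket group — no reversal.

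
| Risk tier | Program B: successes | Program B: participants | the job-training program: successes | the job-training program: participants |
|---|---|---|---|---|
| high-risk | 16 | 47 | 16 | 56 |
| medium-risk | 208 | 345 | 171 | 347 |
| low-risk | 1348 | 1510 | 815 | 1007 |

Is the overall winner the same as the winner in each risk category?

High-risk: Program B 16/47 = 34.0%, the job-training program 16/56 = 28.6% → Program B
Medium-risk: Program B 208/345 = 60.3%, the job-training program 171/347 = 49.3% → Program B
Low-risk: Program B 1348/1510 = 89.3%, the job-training program 815/1007 = 80.9% → Program B
Overall: Program B 1572/1902 = 82.6%, the job-training program 1002/1410 = 71.1% → Program B
Program B wins overall and in every risk group — no reversal.

Yes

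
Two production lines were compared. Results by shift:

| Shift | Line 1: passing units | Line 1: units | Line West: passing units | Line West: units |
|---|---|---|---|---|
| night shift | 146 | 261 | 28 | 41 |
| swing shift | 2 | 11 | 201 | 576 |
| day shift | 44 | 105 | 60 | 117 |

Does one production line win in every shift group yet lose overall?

Yes

Night shift: Line 1 146/261 = 55.9%, Line West 28/41 = 68.3% → Line West
Swing shift: Line 1 2/11 = 18.2%, Line West 201/576 = 34.9% → Line West
Day shift: Line 1 44/105 = 41.9%, Line West 60/117 = 51.3% → Line West
Overall: Line 1 192/377 = 50.9%, Line West 289/734 = 39.4% → Line 1
Line West wins each shift group but Line 1 wins overall — the comparison reverses. Line West's units skew toward swing shift, which has a lower base rate.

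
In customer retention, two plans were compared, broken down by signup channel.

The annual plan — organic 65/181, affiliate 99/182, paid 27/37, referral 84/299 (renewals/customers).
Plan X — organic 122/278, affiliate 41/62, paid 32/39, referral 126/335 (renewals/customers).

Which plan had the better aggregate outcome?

Organic: the annual plan 65/181 = 35.9%, Plan X 122/278 = 43.9% → Plan X
Affiliate: the annual plan 99/182 = 54.4%, Plan X 41/62 = 66.1% → Plan X
Paid: the annual plan 27/37 = 73.0%, Plan X 32/39 = 82.1% → Plan X
Referral: the annual plan 84/299 = 28.1%, Plan X 126/335 = 37.6% → Plan X
Overall: the annual plan 275/699 = 39.3%, Plan X 321/714 = 45.0% → Plan X

Plan X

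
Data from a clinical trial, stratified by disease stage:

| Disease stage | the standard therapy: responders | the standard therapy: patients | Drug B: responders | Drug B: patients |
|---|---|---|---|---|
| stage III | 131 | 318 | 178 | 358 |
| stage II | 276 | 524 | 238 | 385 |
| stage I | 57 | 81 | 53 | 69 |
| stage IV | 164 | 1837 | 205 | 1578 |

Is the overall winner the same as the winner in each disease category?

Yes

Stage III: the standard therapy 131/318 = 41.2%, Drug B 178/358 = 49.7% → Drug B
Stage II: the standard therapy 276/524 = 52.7%, Drug B 238/385 = 61.8% → Drug B
Stage I: the standard therapy 57/81 = 70.4%, Drug B 53/69 = 76.8% → Drug B
Stage IV: the standard therapy 164/1837 = 8.9%, Drug B 205/1578 = 13.0% → Drug B
Overall: the standard therapy 628/2760 = 22.8%, Drug B 674/2390 = 28.2% → Drug B
Drug B wins overall and in every disease group — no reversal.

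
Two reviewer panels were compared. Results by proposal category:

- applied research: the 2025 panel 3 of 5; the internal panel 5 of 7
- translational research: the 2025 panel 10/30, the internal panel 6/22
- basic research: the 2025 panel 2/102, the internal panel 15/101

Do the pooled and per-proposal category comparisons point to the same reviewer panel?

Applied research: the 2025 panel 3/5 = 60.0%, the internal panel 5/7 = 71.4% → the internal panel
Translational research: the 2025 panel 10/30 = 33.3%, the internal panel 6/22 = 27.3% → the 2025 panel
Basic research: the 2025 panel 2/102 = 2.0%, the internal panel 15/101 = 14.9% → the internal panel
Overall: the 2025 panel 15/137 = 10.9%, the internal panel 26/130 = 20.0% → the internal panel
Neither sweeps: the 2025 panel wins 1 of 3 groups, the internal panel wins 2. The internal panel wins overall but not every group — no Simpson reversal.

No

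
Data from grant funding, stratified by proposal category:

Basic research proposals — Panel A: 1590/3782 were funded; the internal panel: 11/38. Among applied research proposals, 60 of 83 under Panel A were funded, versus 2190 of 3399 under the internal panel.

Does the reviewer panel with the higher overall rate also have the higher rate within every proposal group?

Basic research: Panel A 1590/3782 = 42.0%, the internal panel 11/38 = 28.9% → Panel A
Applied research: Panel A 60/83 = 72.3%, the internal panel 2190/3399 = 64.4% → Panel A
Overall: Panel A 1650/3865 = 42.7%, the internal panel 2201/3437 = 64.0% → the internal panel
Panel A wins each proposal group but the internal panel wins overall — the comparison reverses. Panel A's proposals skew toward basic research, which has a lower base rate.

No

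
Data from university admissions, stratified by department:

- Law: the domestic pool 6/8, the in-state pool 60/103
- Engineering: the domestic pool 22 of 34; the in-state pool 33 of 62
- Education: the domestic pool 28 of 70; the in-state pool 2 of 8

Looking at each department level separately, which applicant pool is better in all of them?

the domestic pool

Law: the domestic pool 6/8 = 75.0%, the in-state pool 60/103 = 58.3% → the domestic pool
Engineering: the domestic pool 22/34 = 64.7%, the in-state pool 33/62 = 53.2% → the domestic pool
Education: the domestic pool 28/70 = 40.0%, the in-state pool 2/8 = 25.0% → the domestic pool
The domestic pool has the higher rate in all 3 groups.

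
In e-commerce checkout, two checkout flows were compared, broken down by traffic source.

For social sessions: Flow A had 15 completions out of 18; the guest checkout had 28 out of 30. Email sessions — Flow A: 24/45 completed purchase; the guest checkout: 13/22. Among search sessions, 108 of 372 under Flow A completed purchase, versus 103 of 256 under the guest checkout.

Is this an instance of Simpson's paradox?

Social: Flow A 15/18 = 83.3%, the guest checkout 28/30 = 93.3% → the guest checkout
Email: Flow A 24/45 = 53.3%, the guest checkout 13/22 = 59.1% → the guest checkout
Search: Flow A 108/372 = 29.0%, the guest checkout 103/256 = 40.2% → the guest checkout
Overall: Flow A 147/435 = 33.8%, the guest checkout 144/308 = 46.8% → the guest checkout
The guest checkout wins overall and in every traffic group — no reversal.

No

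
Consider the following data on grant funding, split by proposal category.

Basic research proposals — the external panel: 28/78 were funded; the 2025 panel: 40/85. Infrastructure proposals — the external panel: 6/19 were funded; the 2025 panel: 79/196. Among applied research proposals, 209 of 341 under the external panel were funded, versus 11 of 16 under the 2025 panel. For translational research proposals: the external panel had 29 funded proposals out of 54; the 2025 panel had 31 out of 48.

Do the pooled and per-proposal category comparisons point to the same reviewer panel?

Basic research: the external panel 28/78 = 35.9%, the 2025 panel 40/85 = 47.1% → the 2025 panel
Infrastructure: the external panel 6/19 = 31.6%, the 2025 panel 79/196 = 40.3% → the 2025 panel
Applied research: the external panel 209/341 = 61.3%, the 2025 panel 11/16 = 68.8% → the 2025 panel
Translational research: the external panel 29/54 = 53.7%, the 2025 panel 31/48 = 64.6% → the 2025 panel
Overall: the external panel 272/492 = 55.3%, the 2025 panel 161/345 = 46.7% → the external panel
The 2025 panel wins each proposal group but the external panel wins overall — the comparison reverses. The 2025 panel's proposals skew toward infrastructure, which has a lower base rate.

No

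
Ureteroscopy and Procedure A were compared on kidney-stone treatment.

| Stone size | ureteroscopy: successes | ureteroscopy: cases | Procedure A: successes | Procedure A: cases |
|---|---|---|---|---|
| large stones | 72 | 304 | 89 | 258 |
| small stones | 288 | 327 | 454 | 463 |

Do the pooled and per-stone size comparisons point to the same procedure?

Large stones: ureteroscopy 72/304 = 23.7%, Procedure A 89/258 = 34.5% → Procedure A
Small stones: ureteroscopy 288/327 = 88.1%, Procedure A 454/463 = 98.1% → Procedure A
Overall: ureteroscopy 360/631 = 57.1%, Procedure A 543/721 = 75.3% → Procedure A
Procedure A wins overall and in every stone group — no reversal.

Yes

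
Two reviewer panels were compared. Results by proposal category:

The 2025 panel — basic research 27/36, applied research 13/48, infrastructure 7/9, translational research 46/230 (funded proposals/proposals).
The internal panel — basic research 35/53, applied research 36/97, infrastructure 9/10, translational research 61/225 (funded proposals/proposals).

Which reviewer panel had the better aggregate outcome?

Basic research: the 2025 panel 27/36 = 75.0%, the internal panel 35/53 = 66.0% → the 2025 panel
Applied research: the 2025 panel 13/48 = 27.1%, the internal panel 36/97 = 37.1% → the internal panel
Infrastructure: the 2025 panel 7/9 = 77.8%, the internal panel 9/10 = 90.0% → the internal panel
Translational research: the 2025 panel 46/230 = 20.0%, the internal panel 61/225 = 27.1% → the internal panel
Overall: the 2025 panel 93/323 = 28.8%, the internal panel 141/385 = 36.6% → the internal panel
(Neither sweeps every proposal group, but the internal panel has the higher pooled rate.)

the internal panel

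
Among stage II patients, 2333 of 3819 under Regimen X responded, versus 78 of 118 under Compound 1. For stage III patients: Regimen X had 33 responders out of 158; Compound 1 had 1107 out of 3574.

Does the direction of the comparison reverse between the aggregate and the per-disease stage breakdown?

Yes

Stage II: Regimen X 2333/3819 = 61.1%, Compound 1 78/118 = 66.1% → Compound 1
Stage III: Regimen X 33/158 = 20.9%, Compound 1 1107/3574 = 31.0% → Compound 1
Overall: Regimen X 2366/3977 = 59.5%, Compound 1 1185/3692 = 32.1% → Regimen X
Compound 1 wins each disease group but Regimen X wins overall — the comparison reverses. Compound 1's patients skew toward stage III, which has a lower base rate.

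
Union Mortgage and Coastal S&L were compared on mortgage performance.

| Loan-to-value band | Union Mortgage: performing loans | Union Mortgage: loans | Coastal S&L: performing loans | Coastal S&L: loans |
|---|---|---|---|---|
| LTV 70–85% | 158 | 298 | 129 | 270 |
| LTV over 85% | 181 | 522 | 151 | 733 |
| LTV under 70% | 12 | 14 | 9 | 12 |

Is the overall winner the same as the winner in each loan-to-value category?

LTV 70–85%: Union Mortgage 158/298 = 53.0%, Coastal S&L 129/270 = 47.8% → Union Mortgage
LTV over 85%: Union Mortgage 181/522 = 34.7%, Coastal S&L 151/733 = 20.6% → Union Mortgage
LTV under 70%: Union Mortgage 12/14 = 85.7%, Coastal S&L 9/12 = 75.0% → Union Mortgage
Overall: Union Mortgage 351/834 = 42.1%, Coastal S&L 289/1015 = 28.5% → Union Mortgage
Union Mortgage wins overall and in every loan-to-value group — no reversal.

Yes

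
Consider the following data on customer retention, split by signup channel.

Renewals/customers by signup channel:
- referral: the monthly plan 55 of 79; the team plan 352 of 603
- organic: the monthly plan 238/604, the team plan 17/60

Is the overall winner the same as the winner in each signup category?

No

Referral: the monthly plan 55/79 = 69.6%, the team plan 352/603 = 58.4% → the monthly plan
Organic: the monthly plan 238/604 = 39.4%, the team plan 17/60 = 28.3% → the monthly plan
Overall: the monthly plan 293/683 = 42.9%, the team plan 369/663 = 55.7% → the team plan
The monthly plan wins each signup group but the team plan wins overall — the comparison reverses. The monthly plan's customers skew toward organic, which has a lower base rate.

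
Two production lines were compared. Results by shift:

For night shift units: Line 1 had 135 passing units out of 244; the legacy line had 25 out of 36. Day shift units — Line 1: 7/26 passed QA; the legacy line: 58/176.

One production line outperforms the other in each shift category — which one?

Night shift: Line 1 135/244 = 55.3%, the legacy line 25/36 = 69.4% → the legacy line
Day shift: Line 1 7/26 = 26.9%, the legacy line 58/176 = 33.0% → the legacy line
The legacy line has the higher rate in both groups.

the legacy line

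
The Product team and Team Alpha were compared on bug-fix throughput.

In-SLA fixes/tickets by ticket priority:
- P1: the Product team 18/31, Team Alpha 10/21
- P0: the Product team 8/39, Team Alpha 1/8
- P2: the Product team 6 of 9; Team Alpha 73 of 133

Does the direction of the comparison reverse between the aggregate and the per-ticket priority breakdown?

Yes

P1: the Product team 18/31 = 58.1%, Team Alpha 10/21 = 47.6% → the Product team
P0: the Product team 8/39 = 20.5%, Team Alpha 1/8 = 12.5% → the Product team
P2: the Product team 6/9 = 66.7%, Team Alpha 73/133 = 54.9% → the Product team
Overall: the Product team 32/79 = 40.5%, Team Alpha 84/162 = 51.9% → Team Alpha
The Product team wins each ticket group but Team Alpha wins overall — the comparison reverses. The Product team's tickets skew toward P0, which has a lower base rate.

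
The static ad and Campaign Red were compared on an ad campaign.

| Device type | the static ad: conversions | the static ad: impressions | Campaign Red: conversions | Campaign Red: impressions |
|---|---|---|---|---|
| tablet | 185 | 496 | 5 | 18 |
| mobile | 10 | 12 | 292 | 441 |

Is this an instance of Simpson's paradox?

Tablet: the static ad 185/496 = 37.3%, Campaign Red 5/18 = 27.8% → the static ad
Mobile: the static ad 10/12 = 83.3%, Campaign Red 292/441 = 66.2% → the static ad
Overall: the static ad 195/508 = 38.4%, Campaign Red 297/459 = 64.7% → Campaign Red
The static ad wins each device group but Campaign Red wins overall — the comparison reverses. The static ad's impressions skew toward tablet, which has a lower base rate.

Yes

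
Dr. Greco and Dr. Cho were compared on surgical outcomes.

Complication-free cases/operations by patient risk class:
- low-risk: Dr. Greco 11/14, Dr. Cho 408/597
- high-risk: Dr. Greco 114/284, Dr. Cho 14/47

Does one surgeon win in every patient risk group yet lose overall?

Yes

Low-risk: Dr. Greco 11/14 = 78.6%, Dr. Cho 408/597 = 68.3% → Dr. Greco
High-risk: Dr. Greco 114/284 = 40.1%, Dr. Cho 14/47 = 29.8% → Dr. Greco
Overall: Dr. Greco 125/298 = 41.9%, Dr. Cho 422/644 = 65.5% → Dr. Cho
Dr. Greco wins each patient risk group but Dr. Cho wins overall — the comparison reverses. Dr. Greco's operations skew toward high-risk, which has a lower base rate.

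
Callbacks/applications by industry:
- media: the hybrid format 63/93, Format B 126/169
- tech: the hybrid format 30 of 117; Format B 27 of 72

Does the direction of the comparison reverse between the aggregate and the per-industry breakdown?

No

Media: the hybrid format 63/93 = 67.7%, Format B 126/169 = 74.6% → Format B
Tech: the hybrid format 30/117 = 25.6%, Format B 27/72 = 37.5% → Format B
Overall: the hybrid format 93/210 = 44.3%, Format B 153/241 = 63.5% → Format B
Format B wins overall and in every industry group — no reversal.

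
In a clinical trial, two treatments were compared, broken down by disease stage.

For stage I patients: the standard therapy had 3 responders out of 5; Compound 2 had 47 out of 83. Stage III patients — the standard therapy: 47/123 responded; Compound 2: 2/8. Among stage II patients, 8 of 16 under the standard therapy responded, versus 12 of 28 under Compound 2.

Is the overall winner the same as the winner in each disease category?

Stage I: the standard therapy 3/5 = 60.0%, Compound 2 47/83 = 56.6% → the standard therapy
Stage III: the standard therapy 47/123 = 38.2%, Compound 2 2/8 = 25.0% → the standard therapy
Stage II: the standard therapy 8/16 = 50.0%, Compound 2 12/28 = 42.9% → the standard therapy
Overall: the standard therapy 58/144 = 40.3%, Compound 2 61/119 = 51.3% → Compound 2
The standard therapy wins each disease group but Compound 2 wins overall — the comparison reverses. The standard therapy's patients skew toward stage III, which has a lower base rate.

No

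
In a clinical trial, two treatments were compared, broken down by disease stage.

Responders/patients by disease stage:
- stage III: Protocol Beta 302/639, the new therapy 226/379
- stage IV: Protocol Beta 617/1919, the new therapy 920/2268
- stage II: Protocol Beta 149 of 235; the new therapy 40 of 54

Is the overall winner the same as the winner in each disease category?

Yes

Stage III: Protocol Beta 302/639 = 47.3%, the new therapy 226/379 = 59.6% → the new therapy
Stage IV: Protocol Beta 617/1919 = 32.2%, the new therapy 920/2268 = 40.6% → the new therapy
Stage II: Protocol Beta 149/235 = 63.4%, the new therapy 40/54 = 74.1% → the new therapy
Overall: Protocol Beta 1068/2793 = 38.2%, the new therapy 1186/2701 = 43.9% → the new therapy
The new therapy wins overall and in every disease group — no reversal.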